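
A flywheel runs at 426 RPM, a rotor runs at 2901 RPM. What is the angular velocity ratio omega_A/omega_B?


Given: RPM_A = 426, RPM_B = 2901
omega = 2*pi*RPM/60, so omega_A/omega_B = RPM_A / RPM_B
omega_A/omega_B = 426 / 2901
omega_A/omega_B = 142/967

142/967


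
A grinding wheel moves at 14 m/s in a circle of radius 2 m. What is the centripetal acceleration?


Given: v = 14 m/s, r = 2 m
Using a_c = v^2 / r
a_c = 14^2 / 2
a_c = 196 / 2
a_c = 98 m/s^2

98 m/s^2


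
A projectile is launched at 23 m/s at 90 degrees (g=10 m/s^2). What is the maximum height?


Given: v0 = 23 m/s, theta = 90 deg, g = 10 m/s^2
sin^2(90) = 1
Using H = v0^2 * sin^2(theta) / (2*g)
H = 23^2 * 1 / (2*10)
H = 529 * 1 / 20
H = 529 / 20
H = 529/20 m

529/20 m


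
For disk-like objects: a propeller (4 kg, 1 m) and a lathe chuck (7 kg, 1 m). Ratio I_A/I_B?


Given: M1=4 kg, R1=1 m, M2=7 kg, R2=1 m
For a disk: I = (1/2)*M*R^2, so I_A/I_B = (M1*R1^2)/(M2*R2^2)
M1*R1^2 = 4*1 = 4
M2*R2^2 = 7*1 = 7
I_A/I_B = 4/7 = 4/7

4/7


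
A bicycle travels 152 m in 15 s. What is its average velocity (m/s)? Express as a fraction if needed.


Given: distance d = 152 m, time t = 15 s
Using v = d / t
v = 152 / 15
v = 152/15 m/s

152/15 m/s


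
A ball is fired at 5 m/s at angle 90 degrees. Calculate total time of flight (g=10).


Given: v0 = 5 m/s, theta = 90 deg, g = 10 m/s^2
sin(90) = 1
Using T = 2*v0*sin(theta) / g
T = 2*5*1 / 10
T = 10 / 10
T = 1 s

1 s


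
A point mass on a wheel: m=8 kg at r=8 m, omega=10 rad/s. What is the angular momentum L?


Given: m = 8 kg, r = 8 m, omega = 10 rad/s
For a point mass: I = m*r^2
I = 8*8^2 = 8*64 = 512
L = I*omega = 512*10
L = 5120 kg*m^2/s

5120 kg*m^2/s


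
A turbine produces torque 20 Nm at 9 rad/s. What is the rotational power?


Given: tau = 20 Nm, omega = 9 rad/s
Using P = tau * omega
P = 20 * 9
P = 180 W

180 W


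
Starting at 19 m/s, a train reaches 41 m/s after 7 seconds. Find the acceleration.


Given: initial velocity v0 = 19 m/s, final velocity v = 41 m/s, time t = 7 s
Using a = (v - v0) / t
a = (41 - 19) / 7
a = 22 / 7
a = 22/7 m/s^2

22/7 m/s^2


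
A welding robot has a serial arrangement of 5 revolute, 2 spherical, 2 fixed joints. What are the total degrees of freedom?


Given: serial robot with 5 revolute, 2 spherical, 2 fixed joints
DOF contribution per joint type: revolute=1, prismatic=1, spherical=3, fixed=0
DOF = 5*1 + 2*3 + 2*0
DOF = 11

11


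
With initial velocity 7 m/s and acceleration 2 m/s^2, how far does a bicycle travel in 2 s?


Given: v0 = 7 m/s, a = 2 m/s^2, t = 2 s
Using s = v0*t + (1/2)*a*t^2
s = 7*2 + (1/2)*2*2^2
s = 14 + (1/2)*8
s = 14 + 4
s = 18

18 m


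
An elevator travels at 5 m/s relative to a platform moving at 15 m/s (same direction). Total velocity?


Given: object velocity = 5 m/s, platform velocity = 15 m/s (same direction)
Using classical velocity addition: v_total = v_object + v_platform
v_total = 5 + 15
v_total = 20 m/s

20 m/s


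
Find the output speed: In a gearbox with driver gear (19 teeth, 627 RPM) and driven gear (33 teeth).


Given: N1 = 19 teeth, w1 = 627 RPM, N2 = 33 teeth
Using N1*w1 = N2*w2
w2 = N1*w1 / N2
w2 = 19*627 / 33
w2 = 11913 / 33
w2 = 361 RPM

361 RPM


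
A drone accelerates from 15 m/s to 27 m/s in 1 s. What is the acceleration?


Given: initial velocity v0 = 15 m/s, final velocity v = 27 m/s, time t = 1 s
Using a = (v - v0) / t
a = (27 - 15) / 1
a = 12 / 1
a = 12 m/s^2

12 m/s^2


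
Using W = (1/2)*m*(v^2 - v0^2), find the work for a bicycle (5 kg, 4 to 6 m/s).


Given: m = 5 kg, v0 = 4 m/s, v = 6 m/s
Using W = (1/2)*m*(v^2 - v0^2)
v^2 = 6^2 = 36
v0^2 = 4^2 = 16
v^2 - v0^2 = 36 - 16 = 20
W = (1/2)*5*20 = 50 J

50 J


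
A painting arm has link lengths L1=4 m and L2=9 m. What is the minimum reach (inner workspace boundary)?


Given: L1 = 4 m, L2 = 9 m
For a 2-link planar arm, min reach = |L1 - L2| (second link folded back)
Min reach = |4 - 9|
Min reach = 5 m

5 m


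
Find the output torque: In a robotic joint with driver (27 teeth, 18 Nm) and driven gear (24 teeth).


Given: N1 = 27, N2 = 24, T1 = 18 Nm
Using T2/T1 = N2/N1
T2 = T1 * N2 / N1
T2 = 18 * 24 / 27
T2 = 432 / 27
T2 = 16 Nm

16 Nm


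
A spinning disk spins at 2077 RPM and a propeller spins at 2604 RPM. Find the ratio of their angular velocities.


Given: RPM_A = 2077, RPM_B = 2604
omega = 2*pi*RPM/60, so omega_A/omega_B = RPM_A / RPM_B
omega_A/omega_B = 2077 / 2604
omega_A/omega_B = 67/84

67/84


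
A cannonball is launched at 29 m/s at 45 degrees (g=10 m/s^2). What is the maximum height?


Given: v0 = 29 m/s, theta = 45 deg, g = 10 m/s^2
sin^2(45) = 1/2
Using H = v0^2 * sin^2(theta) / (2*g)
H = 29^2 * 1/2 / (2*10)
H = 841 * 1/2 / 20
H = 841/2 / 20
H = 841/40 m

841/40 m


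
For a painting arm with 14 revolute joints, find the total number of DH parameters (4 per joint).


Given: 14 joints, 4 DH parameters per joint (d, theta, a, alpha)
Total DH parameters = number_of_joints * 4
Total = 14 * 4
Total = 56

56


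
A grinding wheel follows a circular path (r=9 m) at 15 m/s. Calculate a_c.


Given: v = 15 m/s, r = 9 m
Using a_c = v^2 / r
a_c = 15^2 / 9
a_c = 225 / 9
a_c = 25 m/s^2

25 m/s^2


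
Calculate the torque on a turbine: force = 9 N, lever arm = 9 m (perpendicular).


Given: F = 9 N, r = 9 m, angle = 90 deg (perpendicular)
Using tau = F * r * sin(90)
sin(90) = 1
tau = 9 * 9 * 1
tau = 81 Nm

81 Nm


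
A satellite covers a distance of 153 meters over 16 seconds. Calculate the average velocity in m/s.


Given: distance d = 153 m, time t = 16 s
Using v = d / t
v = 153 / 16
v = 153/16 m/s

153/16 m/s


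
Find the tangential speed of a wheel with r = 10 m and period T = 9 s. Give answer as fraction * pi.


Given: radius r = 10 m, period T = 9 s
Using v = 2*pi*r / T
v = 2*pi*10 / 9
v = 20*pi / 9
v = 20/9*pi m/s

20/9*pi m/s


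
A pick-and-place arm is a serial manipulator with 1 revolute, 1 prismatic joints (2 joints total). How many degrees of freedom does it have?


Given: serial robot with 1 revolute, 1 prismatic joints
DOF contribution per joint type: revolute=1, prismatic=1, spherical=3, fixed=0
DOF = 1*1 + 1*1
DOF = 2

2


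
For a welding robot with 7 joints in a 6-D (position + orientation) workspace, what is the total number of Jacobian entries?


Given: task space dimension = 6, joints = 7
Jacobian is a 6 x 7 matrix
Total entries = rows * columns
Total = 6 * 7
Total = 42

42


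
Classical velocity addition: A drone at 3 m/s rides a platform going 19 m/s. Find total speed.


Given: object velocity = 3 m/s, platform velocity = 19 m/s (same direction)
Using classical velocity addition: v_total = v_object + v_platform
v_total = 3 + 19
v_total = 22 m/s

22 m/s


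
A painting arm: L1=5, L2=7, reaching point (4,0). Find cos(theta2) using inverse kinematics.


Given: L1 = 5, L2 = 7, target (x, y) = (4, 0)
Using cos(theta2) = (x^2 + y^2 - L1^2 - L2^2) / (2*L1*L2)
x^2 + y^2 = 4^2 + 0 = 16
L1^2 + L2^2 = 25 + 49 = 74
Numerator = 16 - 74 = -58
Denominator = 2*5*7 = 70
cos(theta2) = -58/70 = -29/35

-29/35


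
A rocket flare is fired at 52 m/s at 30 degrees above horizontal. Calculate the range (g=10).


Given: v0 = 52 m/s, theta = 30 deg, g = 10 m/s^2
sin(2*30) = sin(60) = sqrt(3)/2
Using R = v0^2 * sin(2*theta) / g
R = 52^2 * (sqrt(3)/2) / 10
R = 2704 * sqrt(3) / 20
R = 676/5*sqrt(3) m

676/5*sqrt(3) m


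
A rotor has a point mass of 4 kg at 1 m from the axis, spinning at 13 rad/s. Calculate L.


Given: m = 4 kg, r = 1 m, omega = 13 rad/s
For a point mass: I = m*r^2
I = 4*1^2 = 4*1 = 4
L = I*omega = 4*13
L = 52 kg*m^2/s

52 kg*m^2/s


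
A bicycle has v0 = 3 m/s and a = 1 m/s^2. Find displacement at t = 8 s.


Given: v0 = 3 m/s, a = 1 m/s^2, t = 8 s
Using s = v0*t + (1/2)*a*t^2
s = 3*8 + (1/2)*1*8^2
s = 24 + (1/2)*64
s = 24 + 32
s = 56

56 m


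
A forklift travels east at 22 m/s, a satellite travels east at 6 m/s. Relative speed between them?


Given: v_A = 22 m/s east, v_B = 6 m/s east
Both move in the same direction; relative speed = |v_A - v_B|
|22 - 6| = |16|
= 16 m/s

16 m/s


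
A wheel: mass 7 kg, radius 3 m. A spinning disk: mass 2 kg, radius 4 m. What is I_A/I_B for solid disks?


Given: M1=7 kg, R1=3 m, M2=2 kg, R2=4 m
For a disk: I = (1/2)*M*R^2, so I_A/I_B = (M1*R1^2)/(M2*R2^2)
M1*R1^2 = 7*9 = 63
M2*R2^2 = 2*16 = 32
I_A/I_B = 63/32 = 63/32

63/32


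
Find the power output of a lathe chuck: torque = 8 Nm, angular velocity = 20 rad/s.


Given: tau = 8 Nm, omega = 20 rad/s
Using P = tau * omega
P = 8 * 20
P = 160 W

160 W


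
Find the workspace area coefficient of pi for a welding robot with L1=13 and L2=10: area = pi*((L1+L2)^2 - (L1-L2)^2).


Given: L1 = 13, L2 = 10
(L1+L2)^2 = (23)^2 = 529
(L1-L2)^2 = (3)^2 = 9
Difference = 529 - 9 = 520
This equals 4*L1*L2 = 4*13*10 = 520
Workspace area = 520*pi

520


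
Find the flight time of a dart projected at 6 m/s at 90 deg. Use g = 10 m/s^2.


Given: v0 = 6 m/s, theta = 90 deg, g = 10 m/s^2
sin(90) = 1
Using T = 2*v0*sin(theta) / g
T = 2*6*1 / 10
T = 12 / 10
T = 6/5 s

6/5 s


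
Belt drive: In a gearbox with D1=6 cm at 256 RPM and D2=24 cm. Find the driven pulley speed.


Given: D1 = 6 cm, w1 = 256 RPM, D2 = 24 cm
Using D1*w1 = D2*w2
w2 = D1*w1 / D2
w2 = 6*256 / 24
w2 = 1536 / 24
w2 = 64 RPM

64 RPM


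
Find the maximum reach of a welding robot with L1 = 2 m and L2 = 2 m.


Given: L1 = 2 m, L2 = 2 m
For a 2-link planar arm, max reach = L1 + L2 (fully extended)
Max reach = 2 + 2
Max reach = 4 m

4 m


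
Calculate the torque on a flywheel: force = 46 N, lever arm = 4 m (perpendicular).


Given: F = 46 N, r = 4 m, angle = 90 deg (perpendicular)
Using tau = F * r * sin(90)
sin(90) = 1
tau = 46 * 4 * 1
tau = 184 Nm

184 Nm


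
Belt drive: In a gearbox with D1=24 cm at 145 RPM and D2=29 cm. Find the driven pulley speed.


Given: D1 = 24 cm, w1 = 145 RPM, D2 = 29 cm
Using D1*w1 = D2*w2
w2 = D1*w1 / D2
w2 = 24*145 / 29
w2 = 3480 / 29
w2 = 120 RPM

120 RPM


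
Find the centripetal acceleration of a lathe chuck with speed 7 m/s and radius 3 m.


Given: v = 7 m/s, r = 3 m
Using a_c = v^2 / r
a_c = 7^2 / 3
a_c = 49 / 3
a_c = 49/3 m/s^2

49/3 m/s^2


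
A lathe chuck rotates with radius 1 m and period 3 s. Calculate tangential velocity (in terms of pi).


Given: radius r = 1 m, period T = 3 s
Using v = 2*pi*r / T
v = 2*pi*1 / 3
v = 2*pi / 3
v = 2/3*pi m/s

2/3*pi m/s


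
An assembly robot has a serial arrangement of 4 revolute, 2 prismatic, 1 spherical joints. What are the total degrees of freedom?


Given: serial robot with 4 revolute, 2 prismatic, 1 spherical joints
DOF contribution per joint type: revolute=1, prismatic=1, spherical=3, fixed=0
DOF = 4*1 + 2*1 + 1*3
DOF = 9

9


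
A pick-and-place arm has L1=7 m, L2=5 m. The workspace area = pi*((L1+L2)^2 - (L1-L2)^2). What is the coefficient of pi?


Given: L1 = 7, L2 = 5
(L1+L2)^2 = (12)^2 = 144
(L1-L2)^2 = (2)^2 = 4
Difference = 144 - 4 = 140
This equals 4*L1*L2 = 4*7*5 = 140
Workspace area = 140*pi

140


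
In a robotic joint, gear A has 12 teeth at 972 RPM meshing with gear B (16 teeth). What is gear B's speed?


Given: N1 = 12 teeth, w1 = 972 RPM, N2 = 16 teeth
Using N1*w1 = N2*w2
w2 = N1*w1 / N2
w2 = 12*972 / 16
w2 = 11664 / 16
w2 = 729 RPM

729 RPM


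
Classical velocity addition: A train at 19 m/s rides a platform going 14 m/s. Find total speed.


Given: object velocity = 19 m/s, platform velocity = 14 m/s (same direction)
Using classical velocity addition: v_total = v_object + v_platform
v_total = 19 + 14
v_total = 33 m/s

33 m/s


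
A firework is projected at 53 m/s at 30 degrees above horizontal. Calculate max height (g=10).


Given: v0 = 53 m/s, theta = 30 deg, g = 10 m/s^2
sin^2(30) = 1/4
Using H = v0^2 * sin^2(theta) / (2*g)
H = 53^2 * 1/4 / (2*10)
H = 2809 * 1/4 / 20
H = 2809/4 / 20
H = 2809/80 m

2809/80 m


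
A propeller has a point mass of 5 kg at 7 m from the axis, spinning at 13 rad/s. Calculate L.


Given: m = 5 kg, r = 7 m, omega = 13 rad/s
For a point mass: I = m*r^2
I = 5*7^2 = 5*49 = 245
L = I*omega = 245*13
L = 3185 kg*m^2/s

3185 kg*m^2/s


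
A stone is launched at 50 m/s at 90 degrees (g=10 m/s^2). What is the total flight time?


Given: v0 = 50 m/s, theta = 90 deg, g = 10 m/s^2
sin(90) = 1
Using T = 2*v0*sin(theta) / g
T = 2*50*1 / 10
T = 100 / 10
T = 10 s

10 s


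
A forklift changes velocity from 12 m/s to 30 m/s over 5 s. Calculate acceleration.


Given: initial velocity v0 = 12 m/s, final velocity v = 30 m/s, time t = 5 s
Using a = (v - v0) / t
a = (30 - 12) / 5
a = 18 / 5
a = 18/5 m/s^2

18/5 m/s^2


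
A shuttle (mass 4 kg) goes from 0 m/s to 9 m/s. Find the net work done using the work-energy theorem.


Given: m = 4 kg, v0 = 0 m/s, v = 9 m/s
Using W = (1/2)*m*(v^2 - v0^2)
v^2 = 9^2 = 81
v0^2 = 0^2 = 0
v^2 - v0^2 = 81 - 0 = 81
W = (1/2)*4*81 = 162 J

162 J


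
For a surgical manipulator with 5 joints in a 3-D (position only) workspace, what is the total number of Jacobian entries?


Given: task space dimension = 3, joints = 5
Jacobian is a 3 x 5 matrix
Total entries = rows * columns
Total = 3 * 5
Total = 15

15


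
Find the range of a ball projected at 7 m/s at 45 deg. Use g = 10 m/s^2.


Given: v0 = 7 m/s, theta = 45 deg, g = 10 m/s^2
sin(2*45) = sin(90) = 1
Using R = v0^2 * sin(2*theta) / g
R = 7^2 * 1 / 10
R = 49 / 10
R = 49/10 m

49/10 m


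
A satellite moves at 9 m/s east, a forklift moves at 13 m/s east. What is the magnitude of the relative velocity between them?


Given: v_A = 9 m/s east, v_B = 13 m/s east
Both move in the same direction; relative speed = |v_A - v_B|
|9 - 13| = |-4|
= 4 m/s

4 m/s


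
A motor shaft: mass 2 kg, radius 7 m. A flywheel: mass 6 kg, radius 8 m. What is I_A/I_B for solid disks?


Given: M1=2 kg, R1=7 m, M2=6 kg, R2=8 m
For a disk: I = (1/2)*M*R^2, so I_A/I_B = (M1*R1^2)/(M2*R2^2)
M1*R1^2 = 2*49 = 98
M2*R2^2 = 6*64 = 384
I_A/I_B = 98/384 = 49/192

49/192


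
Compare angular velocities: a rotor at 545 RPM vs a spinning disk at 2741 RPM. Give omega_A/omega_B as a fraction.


Given: RPM_A = 545, RPM_B = 2741
omega = 2*pi*RPM/60, so omega_A/omega_B = RPM_A / RPM_B
omega_A/omega_B = 545 / 2741
omega_A/omega_B = 545/2741

545/2741


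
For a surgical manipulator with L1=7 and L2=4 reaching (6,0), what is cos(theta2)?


Given: L1 = 7, L2 = 4, target (x, y) = (6, 0)
Using cos(theta2) = (x^2 + y^2 - L1^2 - L2^2) / (2*L1*L2)
x^2 + y^2 = 6^2 + 0 = 36
L1^2 + L2^2 = 49 + 16 = 65
Numerator = 36 - 65 = -29
Denominator = 2*7*4 = 56
cos(theta2) = -29/56 = -29/56

-29/56


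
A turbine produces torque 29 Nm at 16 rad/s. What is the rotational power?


Given: tau = 29 Nm, omega = 16 rad/s
Using P = tau * omega
P = 29 * 16
P = 464 W

464 W


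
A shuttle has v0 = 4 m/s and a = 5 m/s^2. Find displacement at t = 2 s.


Given: v0 = 4 m/s, a = 5 m/s^2, t = 2 s
Using s = v0*t + (1/2)*a*t^2
s = 4*2 + (1/2)*5*2^2
s = 8 + (1/2)*20
s = 8 + 10
s = 18

18 m


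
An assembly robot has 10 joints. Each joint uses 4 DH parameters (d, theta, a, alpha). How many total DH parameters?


Given: 10 joints, 4 DH parameters per joint (d, theta, a, alpha)
Total DH parameters = number_of_joints * 4
Total = 10 * 4
Total = 40

40


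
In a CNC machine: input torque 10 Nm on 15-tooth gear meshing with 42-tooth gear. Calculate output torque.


Given: N1 = 15, N2 = 42, T1 = 10 Nm
Using T2/T1 = N2/N1
T2 = T1 * N2 / N1
T2 = 10 * 42 / 15
T2 = 420 / 15
T2 = 28 Nm

28 Nm


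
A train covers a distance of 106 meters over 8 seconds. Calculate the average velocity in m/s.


Given: distance d = 106 m, time t = 8 s
Using v = d / t
v = 106 / 8
v = 53/4 m/s

53/4 m/s


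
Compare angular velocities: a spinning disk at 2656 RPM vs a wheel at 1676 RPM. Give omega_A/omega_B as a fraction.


Given: RPM_A = 2656, RPM_B = 1676
omega = 2*pi*RPM/60, so omega_A/omega_B = RPM_A / RPM_B
omega_A/omega_B = 2656 / 1676
omega_A/omega_B = 664/419

664/419


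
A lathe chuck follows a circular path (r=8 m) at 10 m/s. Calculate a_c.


Given: v = 10 m/s, r = 8 m
Using a_c = v^2 / r
a_c = 10^2 / 8
a_c = 100 / 8
a_c = 25/2 m/s^2

25/2 m/s^2


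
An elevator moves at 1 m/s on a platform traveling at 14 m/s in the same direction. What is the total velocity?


Given: object velocity = 1 m/s, platform velocity = 14 m/s (same direction)
Using classical velocity addition: v_total = v_object + v_platform
v_total = 1 + 14
v_total = 15 m/s

15 m/s


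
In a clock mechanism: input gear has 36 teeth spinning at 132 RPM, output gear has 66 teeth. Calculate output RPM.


Given: N1 = 36 teeth, w1 = 132 RPM, N2 = 66 teeth
Using N1*w1 = N2*w2
w2 = N1*w1 / N2
w2 = 36*132 / 66
w2 = 4752 / 66
w2 = 72 RPM

72 RPM


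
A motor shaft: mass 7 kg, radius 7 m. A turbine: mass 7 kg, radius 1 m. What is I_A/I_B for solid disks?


Given: M1=7 kg, R1=7 m, M2=7 kg, R2=1 m
For a disk: I = (1/2)*M*R^2, so I_A/I_B = (M1*R1^2)/(M2*R2^2)
M1*R1^2 = 7*49 = 343
M2*R2^2 = 7*1 = 7
I_A/I_B = 343/7 = 49

49


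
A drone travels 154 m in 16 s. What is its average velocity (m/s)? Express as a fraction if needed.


Given: distance d = 154 m, time t = 16 s
Using v = d / t
v = 154 / 16
v = 77/8 m/s

77/8 m/s


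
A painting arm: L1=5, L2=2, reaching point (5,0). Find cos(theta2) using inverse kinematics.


Given: L1 = 5, L2 = 2, target (x, y) = (5, 0)
Using cos(theta2) = (x^2 + y^2 - L1^2 - L2^2) / (2*L1*L2)
x^2 + y^2 = 5^2 + 0 = 25
L1^2 + L2^2 = 25 + 4 = 29
Numerator = 25 - 29 = -4
Denominator = 2*5*2 = 20
cos(theta2) = -4/20 = -1/5

-1/5


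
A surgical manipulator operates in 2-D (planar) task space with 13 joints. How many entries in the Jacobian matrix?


Given: task space dimension = 2, joints = 13
Jacobian is a 2 x 13 matrix
Total entries = rows * columns
Total = 2 * 13
Total = 26

26


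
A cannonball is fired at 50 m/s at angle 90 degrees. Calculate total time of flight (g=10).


Given: v0 = 50 m/s, theta = 90 deg, g = 10 m/s^2
sin(90) = 1
Using T = 2*v0*sin(theta) / g
T = 2*50*1 / 10
T = 100 / 10
T = 10 s

10 s


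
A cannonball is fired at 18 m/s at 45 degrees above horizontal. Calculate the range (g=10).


Given: v0 = 18 m/s, theta = 45 deg, g = 10 m/s^2
sin(2*45) = sin(90) = 1
Using R = v0^2 * sin(2*theta) / g
R = 18^2 * 1 / 10
R = 324 / 10
R = 162/5 m

162/5 m


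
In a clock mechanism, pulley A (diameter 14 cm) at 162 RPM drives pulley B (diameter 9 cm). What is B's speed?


Given: D1 = 14 cm, w1 = 162 RPM, D2 = 9 cm
Using D1*w1 = D2*w2
w2 = D1*w1 / D2
w2 = 14*162 / 9
w2 = 2268 / 9
w2 = 252 RPM

252 RPM


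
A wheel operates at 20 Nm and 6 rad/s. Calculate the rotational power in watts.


Given: tau = 20 Nm, omega = 6 rad/s
Using P = tau * omega
P = 20 * 6
P = 120 W

120 W


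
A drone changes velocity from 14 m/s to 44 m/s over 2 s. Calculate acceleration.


Given: initial velocity v0 = 14 m/s, final velocity v = 44 m/s, time t = 2 s
Using a = (v - v0) / t
a = (44 - 14) / 2
a = 30 / 2
a = 15 m/s^2

15 m/s^2


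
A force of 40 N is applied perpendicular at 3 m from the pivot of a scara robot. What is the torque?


Given: F = 40 N, r = 3 m, angle = 90 deg (perpendicular)
Using tau = F * r * sin(90)
sin(90) = 1
tau = 40 * 3 * 1
tau = 120 Nm

120 Nm


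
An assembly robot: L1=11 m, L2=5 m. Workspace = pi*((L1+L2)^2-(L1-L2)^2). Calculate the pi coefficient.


Given: L1 = 11, L2 = 5
(L1+L2)^2 = (16)^2 = 256
(L1-L2)^2 = (6)^2 = 36
Difference = 256 - 36 = 220
This equals 4*L1*L2 = 4*11*5 = 220
Workspace area = 220*pi

220


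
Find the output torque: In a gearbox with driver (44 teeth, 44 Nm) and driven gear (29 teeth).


Given: N1 = 44, N2 = 29, T1 = 44 Nm
Using T2/T1 = N2/N1
T2 = T1 * N2 / N1
T2 = 44 * 29 / 44
T2 = 1276 / 44
T2 = 29 Nm

29 Nm


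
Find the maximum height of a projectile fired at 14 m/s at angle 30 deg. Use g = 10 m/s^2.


Given: v0 = 14 m/s, theta = 30 deg, g = 10 m/s^2
sin^2(30) = 1/4
Using H = v0^2 * sin^2(theta) / (2*g)
H = 14^2 * 1/4 / (2*10)
H = 196 * 1/4 / 20
H = 49 / 20
H = 49/20 m

49/20 m


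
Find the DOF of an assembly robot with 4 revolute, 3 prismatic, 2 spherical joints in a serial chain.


Given: serial robot with 4 revolute, 3 prismatic, 2 spherical joints
DOF contribution per joint type: revolute=1, prismatic=1, spherical=3, fixed=0
DOF = 4*1 + 3*1 + 2*3
DOF = 13

13


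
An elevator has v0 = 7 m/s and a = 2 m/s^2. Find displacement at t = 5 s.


Given: v0 = 7 m/s, a = 2 m/s^2, t = 5 s
Using s = v0*t + (1/2)*a*t^2
s = 7*5 + (1/2)*2*5^2
s = 35 + (1/2)*50
s = 35 + 25
s = 60

60 m


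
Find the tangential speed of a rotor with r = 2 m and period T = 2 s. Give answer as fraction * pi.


Given: radius r = 2 m, period T = 2 s
Using v = 2*pi*r / T
v = 2*pi*2 / 2
v = 4*pi / 2
v = 2*pi m/s

2*pi m/s


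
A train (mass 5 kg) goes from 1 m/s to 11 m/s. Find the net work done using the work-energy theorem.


Given: m = 5 kg, v0 = 1 m/s, v = 11 m/s
Using W = (1/2)*m*(v^2 - v0^2)
v^2 = 11^2 = 121
v0^2 = 1^2 = 1
v^2 - v0^2 = 121 - 1 = 120
W = (1/2)*5*120 = 300 J

300 J


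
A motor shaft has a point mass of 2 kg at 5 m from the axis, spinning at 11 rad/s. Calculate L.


Given: m = 2 kg, r = 5 m, omega = 11 rad/s
For a point mass: I = m*r^2
I = 2*5^2 = 2*25 = 50
L = I*omega = 50*11
L = 550 kg*m^2/s

550 kg*m^2/s


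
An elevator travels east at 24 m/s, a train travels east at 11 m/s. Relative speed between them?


Given: v_A = 24 m/s east, v_B = 11 m/s east
Both move in the same direction; relative speed = |v_A - v_B|
|24 - 11| = |13|
= 13 m/s

13 m/s


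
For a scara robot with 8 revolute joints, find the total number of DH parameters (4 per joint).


Given: 8 joints, 4 DH parameters per joint (d, theta, a, alpha)
Total DH parameters = number_of_joints * 4
Total = 8 * 4
Total = 32

32


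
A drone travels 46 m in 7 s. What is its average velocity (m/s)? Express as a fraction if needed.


Given: distance d = 46 m, time t = 7 s
Using v = d / t
v = 46 / 7
v = 46/7 m/s

46/7 m/s


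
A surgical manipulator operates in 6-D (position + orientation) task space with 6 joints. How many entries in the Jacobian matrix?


Given: task space dimension = 6, joints = 6
Jacobian is a 6 x 6 matrix
Total entries = rows * columns
Total = 6 * 6
Total = 36

36


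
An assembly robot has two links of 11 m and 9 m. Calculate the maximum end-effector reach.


Given: L1 = 11 m, L2 = 9 m
For a 2-link planar arm, max reach = L1 + L2 (fully extended)
Max reach = 11 + 9
Max reach = 20 m

20 m


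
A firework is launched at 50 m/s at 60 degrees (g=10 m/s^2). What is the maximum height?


Given: v0 = 50 m/s, theta = 60 deg, g = 10 m/s^2
sin^2(60) = 3/4
Using H = v0^2 * sin^2(theta) / (2*g)
H = 50^2 * 3/4 / (2*10)
H = 2500 * 3/4 / 20
H = 1875 / 20
H = 375/4 m

375/4 m


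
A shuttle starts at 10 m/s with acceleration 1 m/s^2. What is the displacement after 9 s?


Given: v0 = 10 m/s, a = 1 m/s^2, t = 9 s
Using s = v0*t + (1/2)*a*t^2
s = 10*9 + (1/2)*1*9^2
s = 90 + (1/2)*81
s = 90 + 81/2
s = 261/2

261/2 m


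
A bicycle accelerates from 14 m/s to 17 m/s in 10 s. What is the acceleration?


Given: initial velocity v0 = 14 m/s, final velocity v = 17 m/s, time t = 10 s
Using a = (v - v0) / t
a = (17 - 14) / 10
a = 3 / 10
a = 3/10 m/s^2

3/10 m/s^2


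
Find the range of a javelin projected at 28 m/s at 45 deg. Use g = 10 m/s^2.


Given: v0 = 28 m/s, theta = 45 deg, g = 10 m/s^2
sin(2*45) = sin(90) = 1
Using R = v0^2 * sin(2*theta) / g
R = 28^2 * 1 / 10
R = 784 / 10
R = 392/5 m

392/5 m


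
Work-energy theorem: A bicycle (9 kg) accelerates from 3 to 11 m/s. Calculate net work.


Given: m = 9 kg, v0 = 3 m/s, v = 11 m/s
Using W = (1/2)*m*(v^2 - v0^2)
v^2 = 11^2 = 121
v0^2 = 3^2 = 9
v^2 - v0^2 = 121 - 9 = 112
W = (1/2)*9*112 = 504 J

504 J


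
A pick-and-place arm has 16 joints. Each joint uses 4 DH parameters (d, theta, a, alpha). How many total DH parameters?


Given: 16 joints, 4 DH parameters per joint (d, theta, a, alpha)
Total DH parameters = number_of_joints * 4
Total = 16 * 4
Total = 64

64


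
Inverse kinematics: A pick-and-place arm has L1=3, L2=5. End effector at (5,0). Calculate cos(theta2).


Given: L1 = 3, L2 = 5, target (x, y) = (5, 0)
Using cos(theta2) = (x^2 + y^2 - L1^2 - L2^2) / (2*L1*L2)
x^2 + y^2 = 5^2 + 0 = 25
L1^2 + L2^2 = 9 + 25 = 34
Numerator = 25 - 34 = -9
Denominator = 2*3*5 = 30
cos(theta2) = -9/30 = -3/10

-3/10


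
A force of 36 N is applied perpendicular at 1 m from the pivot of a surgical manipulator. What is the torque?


Given: F = 36 N, r = 1 m, angle = 90 deg (perpendicular)
Using tau = F * r * sin(90)
sin(90) = 1
tau = 36 * 1 * 1
tau = 36 Nm

36 Nm


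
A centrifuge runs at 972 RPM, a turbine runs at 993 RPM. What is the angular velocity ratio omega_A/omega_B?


Given: RPM_A = 972, RPM_B = 993
omega = 2*pi*RPM/60, so omega_A/omega_B = RPM_A / RPM_B
omega_A/omega_B = 972 / 993
omega_A/omega_B = 324/331

324/331


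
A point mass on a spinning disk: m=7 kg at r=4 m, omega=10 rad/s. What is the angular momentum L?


Given: m = 7 kg, r = 4 m, omega = 10 rad/s
For a point mass: I = m*r^2
I = 7*4^2 = 7*16 = 112
L = I*omega = 112*10
L = 1120 kg*m^2/s

1120 kg*m^2/s


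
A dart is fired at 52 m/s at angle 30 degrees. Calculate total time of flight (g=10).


Given: v0 = 52 m/s, theta = 30 deg, g = 10 m/s^2
sin(30) = 1/2
Using T = 2*v0*sin(theta) / g
T = 2*52*1/2 / 10
T = 52 / 10
T = 26/5 s

26/5 s


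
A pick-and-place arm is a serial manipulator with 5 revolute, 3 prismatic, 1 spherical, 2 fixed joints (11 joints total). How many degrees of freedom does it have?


Given: serial robot with 5 revolute, 3 prismatic, 1 spherical, 2 fixed joints
DOF contribution per joint type: revolute=1, prismatic=1, spherical=3, fixed=0
DOF = 5*1 + 3*1 + 1*3 + 2*0
DOF = 11

11


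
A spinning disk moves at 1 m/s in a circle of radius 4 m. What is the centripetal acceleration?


Given: v = 1 m/s, r = 4 m
Using a_c = v^2 / r
a_c = 1^2 / 4
a_c = 1 / 4
a_c = 1/4 m/s^2

1/4 m/s^2


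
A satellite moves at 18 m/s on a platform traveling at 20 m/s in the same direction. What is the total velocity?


Given: object velocity = 18 m/s, platform velocity = 20 m/s (same direction)
Using classical velocity addition: v_total = v_object + v_platform
v_total = 18 + 20
v_total = 38 m/s

38 m/s


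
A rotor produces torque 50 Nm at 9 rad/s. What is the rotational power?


Given: tau = 50 Nm, omega = 9 rad/s
Using P = tau * omega
P = 50 * 9
P = 450 W

450 W


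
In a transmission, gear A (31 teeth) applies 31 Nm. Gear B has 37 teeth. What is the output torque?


Given: N1 = 31, N2 = 37, T1 = 31 Nm
Using T2/T1 = N2/N1
T2 = T1 * N2 / N1
T2 = 31 * 37 / 31
T2 = 1147 / 31
T2 = 37 Nm

37 Nm


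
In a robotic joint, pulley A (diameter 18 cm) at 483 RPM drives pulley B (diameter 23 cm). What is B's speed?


Given: D1 = 18 cm, w1 = 483 RPM, D2 = 23 cm
Using D1*w1 = D2*w2
w2 = D1*w1 / D2
w2 = 18*483 / 23
w2 = 8694 / 23
w2 = 378 RPM

378 RPM


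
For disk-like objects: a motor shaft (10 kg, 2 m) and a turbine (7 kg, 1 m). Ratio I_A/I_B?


Given: M1=10 kg, R1=2 m, M2=7 kg, R2=1 m
For a disk: I = (1/2)*M*R^2, so I_A/I_B = (M1*R1^2)/(M2*R2^2)
M1*R1^2 = 10*4 = 40
M2*R2^2 = 7*1 = 7
I_A/I_B = 40/7 = 40/7

40/7


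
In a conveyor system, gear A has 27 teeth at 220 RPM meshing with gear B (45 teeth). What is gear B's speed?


Given: N1 = 27 teeth, w1 = 220 RPM, N2 = 45 teeth
Using N1*w1 = N2*w2
w2 = N1*w1 / N2
w2 = 27*220 / 45
w2 = 5940 / 45
w2 = 132 RPM

132 RPM


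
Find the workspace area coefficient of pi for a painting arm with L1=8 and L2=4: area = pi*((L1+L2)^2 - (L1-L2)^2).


Given: L1 = 8, L2 = 4
(L1+L2)^2 = (12)^2 = 144
(L1-L2)^2 = (4)^2 = 16
Difference = 144 - 16 = 128
This equals 4*L1*L2 = 4*8*4 = 128
Workspace area = 128*pi

128


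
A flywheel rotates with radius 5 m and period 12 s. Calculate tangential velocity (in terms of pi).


Given: radius r = 5 m, period T = 12 s
Using v = 2*pi*r / T
v = 2*pi*5 / 12
v = 10*pi / 12
v = 5/6*pi m/s

5/6*pi m/s


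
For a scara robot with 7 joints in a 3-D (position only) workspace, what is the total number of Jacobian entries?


Given: task space dimension = 3, joints = 7
Jacobian is a 3 x 7 matrix
Total entries = rows * columns
Total = 3 * 7
Total = 21

21


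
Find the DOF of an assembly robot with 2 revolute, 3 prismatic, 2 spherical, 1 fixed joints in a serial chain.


Given: serial robot with 2 revolute, 3 prismatic, 2 spherical, 1 fixed joints
DOF contribution per joint type: revolute=1, prismatic=1, spherical=3, fixed=0
DOF = 2*1 + 3*1 + 2*3 + 1*0
DOF = 11

11


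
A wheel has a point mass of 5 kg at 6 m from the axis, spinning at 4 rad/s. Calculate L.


Given: m = 5 kg, r = 6 m, omega = 4 rad/s
For a point mass: I = m*r^2
I = 5*6^2 = 5*36 = 180
L = I*omega = 180*4
L = 720 kg*m^2/s

720 kg*m^2/s


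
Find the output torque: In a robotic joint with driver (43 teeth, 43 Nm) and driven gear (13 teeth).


Given: N1 = 43, N2 = 13, T1 = 43 Nm
Using T2/T1 = N2/N1
T2 = T1 * N2 / N1
T2 = 43 * 13 / 43
T2 = 559 / 43
T2 = 13 Nm

13 Nm


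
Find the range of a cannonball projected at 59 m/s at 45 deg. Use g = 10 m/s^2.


Given: v0 = 59 m/s, theta = 45 deg, g = 10 m/s^2
sin(2*45) = sin(90) = 1
Using R = v0^2 * sin(2*theta) / g
R = 59^2 * 1 / 10
R = 3481 / 10
R = 3481/10 m

3481/10 m


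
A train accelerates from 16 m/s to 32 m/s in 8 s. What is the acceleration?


Given: initial velocity v0 = 16 m/s, final velocity v = 32 m/s, time t = 8 s
Using a = (v - v0) / t
a = (32 - 16) / 8
a = 16 / 8
a = 2 m/s^2

2 m/s^2


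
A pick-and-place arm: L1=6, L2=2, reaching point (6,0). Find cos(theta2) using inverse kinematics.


Given: L1 = 6, L2 = 2, target (x, y) = (6, 0)
Using cos(theta2) = (x^2 + y^2 - L1^2 - L2^2) / (2*L1*L2)
x^2 + y^2 = 6^2 + 0 = 36
L1^2 + L2^2 = 36 + 4 = 40
Numerator = 36 - 40 = -4
Denominator = 2*6*2 = 24
cos(theta2) = -4/24 = -1/6

-1/6


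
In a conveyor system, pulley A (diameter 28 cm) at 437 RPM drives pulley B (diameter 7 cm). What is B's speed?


Given: D1 = 28 cm, w1 = 437 RPM, D2 = 7 cm
Using D1*w1 = D2*w2
w2 = D1*w1 / D2
w2 = 28*437 / 7
w2 = 12236 / 7
w2 = 1748 RPM

1748 RPM


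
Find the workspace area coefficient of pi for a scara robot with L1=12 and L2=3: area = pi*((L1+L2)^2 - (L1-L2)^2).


Given: L1 = 12, L2 = 3
(L1+L2)^2 = (15)^2 = 225
(L1-L2)^2 = (9)^2 = 81
Difference = 225 - 81 = 144
This equals 4*L1*L2 = 4*12*3 = 144
Workspace area = 144*pi

144


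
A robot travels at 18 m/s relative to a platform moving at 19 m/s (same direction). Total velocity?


Given: object velocity = 18 m/s, platform velocity = 19 m/s (same direction)
Using classical velocity addition: v_total = v_object + v_platform
v_total = 18 + 19
v_total = 37 m/s

37 m/s


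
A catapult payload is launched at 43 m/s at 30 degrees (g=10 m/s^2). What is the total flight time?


Given: v0 = 43 m/s, theta = 30 deg, g = 10 m/s^2
sin(30) = 1/2
Using T = 2*v0*sin(theta) / g
T = 2*43*1/2 / 10
T = 43 / 10
T = 43/10 s

43/10 s


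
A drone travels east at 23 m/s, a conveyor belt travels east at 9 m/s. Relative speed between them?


Given: v_A = 23 m/s east, v_B = 9 m/s east
Both move in the same direction; relative speed = |v_A - v_B|
|23 - 9| = |14|
= 14 m/s

14 m/s


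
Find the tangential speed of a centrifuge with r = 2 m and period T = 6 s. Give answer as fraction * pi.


Given: radius r = 2 m, period T = 6 s
Using v = 2*pi*r / T
v = 2*pi*2 / 6
v = 4*pi / 6
v = 2/3*pi m/s

2/3*pi m/s


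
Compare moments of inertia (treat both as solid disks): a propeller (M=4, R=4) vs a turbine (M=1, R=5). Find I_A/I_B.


Given: M1=4 kg, R1=4 m, M2=1 kg, R2=5 m
For a disk: I = (1/2)*M*R^2, so I_A/I_B = (M1*R1^2)/(M2*R2^2)
M1*R1^2 = 4*16 = 64
M2*R2^2 = 1*25 = 25
I_A/I_B = 64/25 = 64/25

64/25


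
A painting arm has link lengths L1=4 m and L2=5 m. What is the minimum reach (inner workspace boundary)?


Given: L1 = 4 m, L2 = 5 m
For a 2-link planar arm, min reach = |L1 - L2| (second link folded back)
Min reach = |4 - 5|
Min reach = 1 m

1 m


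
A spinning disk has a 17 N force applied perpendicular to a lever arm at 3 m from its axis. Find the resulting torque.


Given: F = 17 N, r = 3 m, angle = 90 deg (perpendicular)
Using tau = F * r * sin(90)
sin(90) = 1
tau = 17 * 3 * 1
tau = 51 Nm

51 Nm


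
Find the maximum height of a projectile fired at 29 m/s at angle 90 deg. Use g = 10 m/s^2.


Given: v0 = 29 m/s, theta = 90 deg, g = 10 m/s^2
sin^2(90) = 1
Using H = v0^2 * sin^2(theta) / (2*g)
H = 29^2 * 1 / (2*10)
H = 841 * 1 / 20
H = 841 / 20
H = 841/20 m

841/20 m


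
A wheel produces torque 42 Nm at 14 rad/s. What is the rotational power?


Given: tau = 42 Nm, omega = 14 rad/s
Using P = tau * omega
P = 42 * 14
P = 588 W

588 W


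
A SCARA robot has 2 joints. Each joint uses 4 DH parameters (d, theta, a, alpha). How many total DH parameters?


Given: 2 joints, 4 DH parameters per joint (d, theta, a, alpha)
Total DH parameters = number_of_joints * 4
Total = 2 * 4
Total = 8

8


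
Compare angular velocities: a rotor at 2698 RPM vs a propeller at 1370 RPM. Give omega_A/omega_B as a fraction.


Given: RPM_A = 2698, RPM_B = 1370
omega = 2*pi*RPM/60, so omega_A/omega_B = RPM_A / RPM_B
omega_A/omega_B = 2698 / 1370
omega_A/omega_B = 1349/685

1349/685


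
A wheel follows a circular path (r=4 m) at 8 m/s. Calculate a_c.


Given: v = 8 m/s, r = 4 m
Using a_c = v^2 / r
a_c = 8^2 / 4
a_c = 64 / 4
a_c = 16 m/s^2

16 m/s^2


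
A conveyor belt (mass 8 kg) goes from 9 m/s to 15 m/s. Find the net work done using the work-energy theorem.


Given: m = 8 kg, v0 = 9 m/s, v = 15 m/s
Using W = (1/2)*m*(v^2 - v0^2)
v^2 = 15^2 = 225
v0^2 = 9^2 = 81
v^2 - v0^2 = 225 - 81 = 144
W = (1/2)*8*144 = 576 J

576 J


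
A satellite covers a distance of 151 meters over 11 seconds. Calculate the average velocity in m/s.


Given: distance d = 151 m, time t = 11 s
Using v = d / t
v = 151 / 11
v = 151/11 m/s

151/11 m/s


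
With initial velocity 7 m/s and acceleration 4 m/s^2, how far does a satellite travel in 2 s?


Given: v0 = 7 m/s, a = 4 m/s^2, t = 2 s
Using s = v0*t + (1/2)*a*t^2
s = 7*2 + (1/2)*4*2^2
s = 14 + (1/2)*16
s = 14 + 8
s = 22

22 m


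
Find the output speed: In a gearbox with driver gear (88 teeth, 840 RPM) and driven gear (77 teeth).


Given: N1 = 88 teeth, w1 = 840 RPM, N2 = 77 teeth
Using N1*w1 = N2*w2
w2 = N1*w1 / N2
w2 = 88*840 / 77
w2 = 73920 / 77
w2 = 960 RPM

960 RPM


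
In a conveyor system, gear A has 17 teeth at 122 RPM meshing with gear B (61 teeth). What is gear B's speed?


Given: N1 = 17 teeth, w1 = 122 RPM, N2 = 61 teeth
Using N1*w1 = N2*w2
w2 = N1*w1 / N2
w2 = 17*122 / 61
w2 = 2074 / 61
w2 = 34 RPM

34 RPM


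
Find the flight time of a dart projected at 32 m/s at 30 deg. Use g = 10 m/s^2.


Given: v0 = 32 m/s, theta = 30 deg, g = 10 m/s^2
sin(30) = 1/2
Using T = 2*v0*sin(theta) / g
T = 2*32*1/2 / 10
T = 32 / 10
T = 16/5 s

16/5 s


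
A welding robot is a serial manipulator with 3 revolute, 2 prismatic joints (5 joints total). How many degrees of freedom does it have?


Given: serial robot with 3 revolute, 2 prismatic joints
DOF contribution per joint type: revolute=1, prismatic=1, spherical=3, fixed=0
DOF = 3*1 + 2*1
DOF = 5

5


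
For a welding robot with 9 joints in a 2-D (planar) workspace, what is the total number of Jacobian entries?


Given: task space dimension = 2, joints = 9
Jacobian is a 2 x 9 matrix
Total entries = rows * columns
Total = 2 * 9
Total = 18

18


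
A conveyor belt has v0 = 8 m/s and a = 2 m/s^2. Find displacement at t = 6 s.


Given: v0 = 8 m/s, a = 2 m/s^2, t = 6 s
Using s = v0*t + (1/2)*a*t^2
s = 8*6 + (1/2)*2*6^2
s = 48 + (1/2)*72
s = 48 + 36
s = 84

84 m


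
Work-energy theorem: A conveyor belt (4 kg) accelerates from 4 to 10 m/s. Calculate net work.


Given: m = 4 kg, v0 = 4 m/s, v = 10 m/s
Using W = (1/2)*m*(v^2 - v0^2)
v^2 = 10^2 = 100
v0^2 = 4^2 = 16
v^2 - v0^2 = 100 - 16 = 84
W = (1/2)*4*84 = 168 J

168 J


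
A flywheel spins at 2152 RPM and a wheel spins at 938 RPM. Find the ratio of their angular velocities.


Given: RPM_A = 2152, RPM_B = 938
omega = 2*pi*RPM/60, so omega_A/omega_B = RPM_A / RPM_B
omega_A/omega_B = 2152 / 938
omega_A/omega_B = 1076/469

1076/469


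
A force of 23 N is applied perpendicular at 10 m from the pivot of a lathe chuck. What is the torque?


Given: F = 23 N, r = 10 m, angle = 90 deg (perpendicular)
Using tau = F * r * sin(90)
sin(90) = 1
tau = 23 * 10 * 1
tau = 230 Nm

230 Nm


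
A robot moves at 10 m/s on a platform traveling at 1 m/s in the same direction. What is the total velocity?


Given: object velocity = 10 m/s, platform velocity = 1 m/s (same direction)
Using classical velocity addition: v_total = v_object + v_platform
v_total = 10 + 1
v_total = 11 m/s

11 m/s


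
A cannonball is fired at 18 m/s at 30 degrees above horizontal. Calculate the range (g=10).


Given: v0 = 18 m/s, theta = 30 deg, g = 10 m/s^2
sin(2*30) = sin(60) = sqrt(3)/2
Using R = v0^2 * sin(2*theta) / g
R = 18^2 * (sqrt(3)/2) / 10
R = 324 * sqrt(3) / 20
R = 81/5*sqrt(3) m

81/5*sqrt(3) m


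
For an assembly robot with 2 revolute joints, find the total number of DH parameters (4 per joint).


Given: 2 joints, 4 DH parameters per joint (d, theta, a, alpha)
Total DH parameters = number_of_joints * 4
Total = 2 * 4
Total = 8

8


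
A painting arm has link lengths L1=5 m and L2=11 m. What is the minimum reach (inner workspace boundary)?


Given: L1 = 5 m, L2 = 11 m
For a 2-link planar arm, min reach = |L1 - L2| (second link folded back)
Min reach = |5 - 11|
Min reach = 6 m

6 m


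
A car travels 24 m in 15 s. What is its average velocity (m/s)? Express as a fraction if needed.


Given: distance d = 24 m, time t = 15 s
Using v = d / t
v = 24 / 15
v = 8/5 m/s

8/5 m/s


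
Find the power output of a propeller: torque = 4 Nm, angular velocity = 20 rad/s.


Given: tau = 4 Nm, omega = 20 rad/s
Using P = tau * omega
P = 4 * 20
P = 80 W

80 W


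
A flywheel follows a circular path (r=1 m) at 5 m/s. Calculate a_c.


Given: v = 5 m/s, r = 1 m
Using a_c = v^2 / r
a_c = 5^2 / 1
a_c = 25 / 1
a_c = 25 m/s^2

25 m/s^2


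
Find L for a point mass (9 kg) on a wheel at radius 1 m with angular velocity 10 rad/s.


Given: m = 9 kg, r = 1 m, omega = 10 rad/s
For a point mass: I = m*r^2
I = 9*1^2 = 9*1 = 9
L = I*omega = 9*10
L = 90 kg*m^2/s

90 kg*m^2/s


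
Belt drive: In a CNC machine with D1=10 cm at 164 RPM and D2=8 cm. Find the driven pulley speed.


Given: D1 = 10 cm, w1 = 164 RPM, D2 = 8 cm
Using D1*w1 = D2*w2
w2 = D1*w1 / D2
w2 = 10*164 / 8
w2 = 1640 / 8
w2 = 205 RPM

205 RPM


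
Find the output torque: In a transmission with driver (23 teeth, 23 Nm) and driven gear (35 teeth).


Given: N1 = 23, N2 = 35, T1 = 23 Nm
Using T2/T1 = N2/N1
T2 = T1 * N2 / N1
T2 = 23 * 35 / 23
T2 = 805 / 23
T2 = 35 Nm

35 Nm


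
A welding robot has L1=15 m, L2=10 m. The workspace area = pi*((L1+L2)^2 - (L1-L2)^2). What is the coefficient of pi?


Given: L1 = 15, L2 = 10
(L1+L2)^2 = (25)^2 = 625
(L1-L2)^2 = (5)^2 = 25
Difference = 625 - 25 = 600
This equals 4*L1*L2 = 4*15*10 = 600
Workspace area = 600*pi

600


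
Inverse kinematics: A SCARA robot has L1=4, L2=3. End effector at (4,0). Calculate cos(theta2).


Given: L1 = 4, L2 = 3, target (x, y) = (4, 0)
Using cos(theta2) = (x^2 + y^2 - L1^2 - L2^2) / (2*L1*L2)
x^2 + y^2 = 4^2 + 0 = 16
L1^2 + L2^2 = 16 + 9 = 25
Numerator = 16 - 25 = -9
Denominator = 2*4*3 = 24
cos(theta2) = -9/24 = -3/8

-3/8


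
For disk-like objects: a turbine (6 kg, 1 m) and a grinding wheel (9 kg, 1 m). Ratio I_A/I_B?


Given: M1=6 kg, R1=1 m, M2=9 kg, R2=1 m
For a disk: I = (1/2)*M*R^2, so I_A/I_B = (M1*R1^2)/(M2*R2^2)
M1*R1^2 = 6*1 = 6
M2*R2^2 = 9*1 = 9
I_A/I_B = 6/9 = 2/3

2/3
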